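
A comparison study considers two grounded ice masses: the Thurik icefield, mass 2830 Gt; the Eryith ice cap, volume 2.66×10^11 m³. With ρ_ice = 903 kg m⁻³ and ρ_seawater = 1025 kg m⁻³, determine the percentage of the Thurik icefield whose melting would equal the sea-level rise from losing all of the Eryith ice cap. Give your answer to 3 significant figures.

≈ 8.49 %

Equal sea-level rise means equal mass of meltwater, i.e. equal mass of ice lost.
Ice mass of Eryith: 2.402×10^14 kg; ice mass of Thurik: 2.830×10^15 kg.
Fraction required = 2.402×10^14 / 2.830×10^15 = 0.0849 → 8.49 %.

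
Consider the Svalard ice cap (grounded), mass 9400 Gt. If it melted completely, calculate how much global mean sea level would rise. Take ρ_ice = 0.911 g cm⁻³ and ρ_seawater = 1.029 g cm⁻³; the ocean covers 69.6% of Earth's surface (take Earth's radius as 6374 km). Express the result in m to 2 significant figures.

≈ 0.026 m

Svalard: 9400 Gt = 9.400×10^15 kg; dividing by ρ_w = 1.029 g cm⁻³ = 1029 kg m⁻³ gives 9.135×10^12 m³ of water.
Spread over 3.55×10^14 m² of ocean, Δh = 9.135×10^12 / 3.55×10^14 = 0.0257 m.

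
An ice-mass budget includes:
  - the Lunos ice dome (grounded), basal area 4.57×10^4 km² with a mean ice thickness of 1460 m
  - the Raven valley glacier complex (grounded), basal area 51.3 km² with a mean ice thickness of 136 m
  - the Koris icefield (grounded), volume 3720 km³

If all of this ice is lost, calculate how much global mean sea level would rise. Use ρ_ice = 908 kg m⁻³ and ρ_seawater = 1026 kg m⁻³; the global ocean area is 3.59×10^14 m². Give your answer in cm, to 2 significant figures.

≈ 17 cm

Lunos: ice volume = 4.57×10^4 km² × 1460 m = 6.672×10^4 km³; 6.672×10^4 × (908/1026) = 5.905×10^4 km³ of water.
Raven: ice volume = 51.3 km² × 136 m = 6.977 km³; 6.977 × (908/1026) = 6.174 km³ of water.
Koris: 3720 km³ × (908/1026) = 3292 km³ of water.
Total added water ≈ 6.235×10^13 m³ over 3.59×10^14 m² → Δh = 0.174 m = 17 cm.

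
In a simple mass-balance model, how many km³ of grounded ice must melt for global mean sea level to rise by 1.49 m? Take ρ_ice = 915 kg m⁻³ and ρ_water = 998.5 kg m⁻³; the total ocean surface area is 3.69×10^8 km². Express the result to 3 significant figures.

≈ 6.00×10^5 km³

Required water volume = Δh × A = 1.49 m × 3.69×10^14 m² = 5.498×10^14 m³ = 5.498×10^5 km³.
Ice volume = water volume × ρ_w/ρ_ice = 5.498×10^5 × 998.5/915 = 6.00×10^5 km³.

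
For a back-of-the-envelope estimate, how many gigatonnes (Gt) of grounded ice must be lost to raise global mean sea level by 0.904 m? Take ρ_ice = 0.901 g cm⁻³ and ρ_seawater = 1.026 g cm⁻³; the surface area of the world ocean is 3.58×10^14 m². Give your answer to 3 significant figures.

≈ 3.32×10^5 Gt

Required water volume = Δh × A = 0.904 m × 3.58×10^14 m² = 3.236×10^14 m³.
ρ_w = 1.026 g cm⁻³ = 1026 kg m⁻³, so the mass of water = 3.236×10^14 m³ × 1026 kg m⁻³ = 3.320×10^17 kg = 3.32×10^5 Gt (and the same mass of ice, by conservation).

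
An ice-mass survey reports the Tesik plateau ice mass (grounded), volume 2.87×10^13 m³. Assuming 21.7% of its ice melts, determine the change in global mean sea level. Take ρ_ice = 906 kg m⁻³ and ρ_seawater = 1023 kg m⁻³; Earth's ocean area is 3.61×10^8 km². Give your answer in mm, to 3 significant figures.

≈ 15.3 mm

Tesik: 0.217 × 2.87×10^13 m³ × (906/1023) = 5.516×10^12 m³ of water.
Spread over 3.61×10^14 m² of ocean, Δh = 5.516×10^12 / 3.61×10^14 = 0.0153 m = 15.3 mm.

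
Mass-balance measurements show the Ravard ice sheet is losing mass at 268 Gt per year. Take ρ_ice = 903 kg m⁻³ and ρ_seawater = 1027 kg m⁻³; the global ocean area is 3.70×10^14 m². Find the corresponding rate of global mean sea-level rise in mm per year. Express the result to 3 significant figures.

≈ 0.705 mm/yr

ρ_w = 1027 kg m⁻³. Annual water volume added = 268 Gt / ρ_w = 2.680×10^14 kg / 1027 kg m⁻³ = 2.610×10^11 m³.
Δh per year = 2.610×10^11 / 3.70×10^14 = 7.05×10^-4 m = 0.705 mm.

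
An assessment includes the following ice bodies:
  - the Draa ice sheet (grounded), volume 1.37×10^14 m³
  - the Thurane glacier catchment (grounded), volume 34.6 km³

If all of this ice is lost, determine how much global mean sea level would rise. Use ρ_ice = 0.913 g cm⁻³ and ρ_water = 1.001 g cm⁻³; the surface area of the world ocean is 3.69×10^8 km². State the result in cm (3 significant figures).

Draa: 1.37×10^14 m³ × (913/1001) = 1.250×10^14 m³ of water.
Thurane: 34.6 km³ × (913/1001) = 31.56 km³ of water.
Total added water ≈ 1.250×10^14 m³ over 3.69×10^14 m² → Δh = 0.339 m = 33.9 cm.

≈ 33.9 cm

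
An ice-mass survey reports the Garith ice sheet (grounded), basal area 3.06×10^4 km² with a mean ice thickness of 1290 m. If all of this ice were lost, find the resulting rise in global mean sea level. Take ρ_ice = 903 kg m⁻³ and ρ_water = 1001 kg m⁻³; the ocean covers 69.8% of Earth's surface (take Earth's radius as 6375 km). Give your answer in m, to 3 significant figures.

≈ 0.0999 m

Garith: ice volume = 3.06×10^4 km² × 1290 m = 3.947×10^4 km³; 3.947×10^4 × (903/1001) = 3.561×10^4 km³ of water.
Spread over 3.56×10^14 m² of ocean, Δh = 3.561×10^13 / 3.56×10^14 = 0.0999 m.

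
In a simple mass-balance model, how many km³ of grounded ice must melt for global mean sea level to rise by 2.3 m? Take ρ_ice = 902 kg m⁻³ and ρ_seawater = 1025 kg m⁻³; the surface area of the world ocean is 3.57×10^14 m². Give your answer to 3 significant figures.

Required water volume = Δh × A = 2.3 m × 3.57×10^14 m² = 8.211×10^14 m³ = 8.211×10^5 km³.
Ice volume = water volume × ρ_w/ρ_ice = 8.211×10^5 × 1025/902 = 9.33×10^5 km³.

≈ 9.33×10^5 km³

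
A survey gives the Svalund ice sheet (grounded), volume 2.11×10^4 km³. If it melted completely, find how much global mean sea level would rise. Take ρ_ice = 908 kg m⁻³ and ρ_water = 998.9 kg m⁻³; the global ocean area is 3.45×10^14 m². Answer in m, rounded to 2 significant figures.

Svalund: 2.11×10^4 km³ × (908/998.9) = 1.918×10^4 km³ of water.
Spread over 3.45×10^14 m² of ocean, Δh = 1.918×10^13 / 3.45×10^14 = 0.0556 m.

≈ 0.056 m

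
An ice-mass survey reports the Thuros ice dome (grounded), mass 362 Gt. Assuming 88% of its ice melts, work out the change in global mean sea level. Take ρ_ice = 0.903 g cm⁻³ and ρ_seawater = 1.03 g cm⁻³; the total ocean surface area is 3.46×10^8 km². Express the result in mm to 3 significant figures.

≈ 0.894 mm

Thuros: 0.88 × 362 Gt = 3.186×10^14 kg; dividing by ρ_w = 1.03 g cm⁻³ = 1030 kg m⁻³ gives 3.093×10^11 m³ of water.
Spread over 3.46×10^14 m² of ocean, Δh = 3.093×10^11 / 3.46×10^14 = 8.94×10^-4 m = 0.894 mm.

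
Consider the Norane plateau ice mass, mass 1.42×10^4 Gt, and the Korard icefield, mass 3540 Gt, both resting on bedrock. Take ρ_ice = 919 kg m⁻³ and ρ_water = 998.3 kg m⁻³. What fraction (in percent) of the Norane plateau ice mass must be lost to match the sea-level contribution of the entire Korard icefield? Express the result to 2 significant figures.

Equal sea-level rise means equal mass of meltwater, i.e. equal mass of ice lost.
Ice mass of Korard: 3.540×10^15 kg; ice mass of Norane: 1.420×10^16 kg.
Fraction required = 3.540×10^15 / 1.420×10^16 = 0.249 → 25 %.

≈ 25 %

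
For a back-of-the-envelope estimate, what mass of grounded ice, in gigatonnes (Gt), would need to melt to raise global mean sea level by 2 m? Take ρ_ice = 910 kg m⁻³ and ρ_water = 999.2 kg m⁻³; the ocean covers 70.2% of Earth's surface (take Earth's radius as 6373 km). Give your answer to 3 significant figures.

≈ 7.16×10^5 Gt

Required water volume = Δh × A = 2 m × 3.58×10^14 m² = 7.166×10^14 m³.
ρ_w = 999.2 kg m⁻³, so the mass of water = 7.166×10^14 m³ × 999.2 kg m⁻³ = 7.160×10^17 kg = 7.16×10^5 Gt (and the same mass of ice, by conservation).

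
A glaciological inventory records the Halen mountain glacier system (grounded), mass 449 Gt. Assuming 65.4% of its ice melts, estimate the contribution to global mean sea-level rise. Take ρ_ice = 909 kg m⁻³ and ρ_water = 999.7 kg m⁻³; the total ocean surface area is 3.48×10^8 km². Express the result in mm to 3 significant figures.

≈ 0.844 mm

Halen: 0.654 × 449 Gt = 2.936×10^14 kg; dividing by ρ_w = 999.7 kg m⁻³ gives 2.937×10^11 m³ of water.
Spread over 3.48×10^14 m² of ocean, Δh = 2.937×10^11 / 3.48×10^14 = 8.44×10^-4 m = 0.844 mm.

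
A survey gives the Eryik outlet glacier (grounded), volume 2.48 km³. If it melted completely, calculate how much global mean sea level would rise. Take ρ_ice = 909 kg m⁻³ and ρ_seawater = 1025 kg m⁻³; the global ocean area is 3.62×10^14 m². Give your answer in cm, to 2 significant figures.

Eryik: 2.48 km³ × (909/1025) = 2.199 km³ of water.
Spread over 3.62×10^14 m² of ocean, Δh = 2.199×10^9 / 3.62×10^14 = 6.08×10^-6 m = 6.1×10^-4 cm.

≈ 6.1×10^-4 cm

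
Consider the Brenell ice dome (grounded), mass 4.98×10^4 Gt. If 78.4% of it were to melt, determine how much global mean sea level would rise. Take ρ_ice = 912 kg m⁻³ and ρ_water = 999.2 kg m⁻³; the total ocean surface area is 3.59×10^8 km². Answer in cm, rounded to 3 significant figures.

Brenell: 0.784 × 4.98×10^4 Gt = 3.904×10^16 kg; dividing by ρ_w = 999.2 kg m⁻³ gives 3.907×10^13 m³ of water.
Spread over 3.59×10^14 m² of ocean, Δh = 3.907×10^13 / 3.59×10^14 = 0.109 m = 10.9 cm.

≈ 10.9 cm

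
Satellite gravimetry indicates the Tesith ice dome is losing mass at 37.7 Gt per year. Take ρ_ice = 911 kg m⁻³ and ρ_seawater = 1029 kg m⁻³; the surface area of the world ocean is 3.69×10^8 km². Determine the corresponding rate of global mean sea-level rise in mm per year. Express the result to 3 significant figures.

ρ_w = 1029 kg m⁻³. Annual water volume added = 37.7 Gt / ρ_w = 3.770×10^13 kg / 1029 kg m⁻³ = 3.664×10^10 m³.
Δh per year = 3.664×10^10 / 3.69×10^14 = 9.93×10^-5 m = 0.0993 mm.

≈ 0.0993 mm/yr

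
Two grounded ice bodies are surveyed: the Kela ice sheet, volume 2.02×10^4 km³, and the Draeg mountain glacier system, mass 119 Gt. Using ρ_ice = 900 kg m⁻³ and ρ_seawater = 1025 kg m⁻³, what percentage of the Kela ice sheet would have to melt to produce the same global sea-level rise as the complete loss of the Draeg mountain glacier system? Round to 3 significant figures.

Equal sea-level rise means equal mass of meltwater, i.e. equal mass of ice lost.
Ice mass of Draeg: 1.190×10^14 kg; ice mass of Kela: 1.818×10^16 kg.
Fraction required = 1.190×10^14 / 1.818×10^16 = 6.55×10^-3 → 0.655 %.

≈ 0.655 %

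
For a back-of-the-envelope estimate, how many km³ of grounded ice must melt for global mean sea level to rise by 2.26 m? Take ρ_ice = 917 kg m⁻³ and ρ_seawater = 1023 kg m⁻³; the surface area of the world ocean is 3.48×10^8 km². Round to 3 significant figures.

Required water volume = Δh × A = 2.26 m × 3.48×10^14 m² = 7.865×10^14 m³ = 7.865×10^5 km³.
Ice volume = water volume × ρ_w/ρ_ice = 7.865×10^5 × 1023/917 = 8.77×10^5 km³.

≈ 8.77×10^5 km³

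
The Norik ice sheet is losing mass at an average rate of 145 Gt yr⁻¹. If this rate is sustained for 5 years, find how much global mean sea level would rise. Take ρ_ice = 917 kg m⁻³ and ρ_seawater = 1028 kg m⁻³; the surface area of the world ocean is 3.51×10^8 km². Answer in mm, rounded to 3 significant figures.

≈ 2.01 mm

Total mass lost = 145 Gt/yr × 5 yr = 725.0 Gt = 7.250×10^14 kg.
ρ_w = 1028 kg m⁻³, so water volume = 7.250×10^14 / 1028 = 7.053×10^11 m³.
Δh = 7.053×10^11 / 3.51×10^14 = 2.01×10^-3 m = 2.01 mm.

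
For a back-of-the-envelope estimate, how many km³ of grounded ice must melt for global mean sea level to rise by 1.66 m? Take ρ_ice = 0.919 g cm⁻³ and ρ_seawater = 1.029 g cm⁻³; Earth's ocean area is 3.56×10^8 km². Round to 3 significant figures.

≈ 6.62×10^5 km³

Required water volume = Δh × A = 1.66 m × 3.56×10^14 m² = 5.910×10^14 m³ = 5.910×10^5 km³.
Ice volume = water volume × ρ_w/ρ_ice = 5.910×10^5 × 1029/919 = 6.62×10^5 km³.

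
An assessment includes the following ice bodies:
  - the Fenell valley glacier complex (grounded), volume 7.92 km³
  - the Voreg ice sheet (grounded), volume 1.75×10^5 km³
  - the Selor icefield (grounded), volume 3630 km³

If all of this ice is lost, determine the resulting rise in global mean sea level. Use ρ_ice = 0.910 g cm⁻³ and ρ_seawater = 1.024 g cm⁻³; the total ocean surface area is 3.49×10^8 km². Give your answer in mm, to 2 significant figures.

Fenell: 7.92 km³ × (910/1024) = 7.038 km³ of water.
Voreg: 1.75×10^5 km³ × (910/1024) = 1.555×10^5 km³ of water.
Selor: 3630 km³ × (910/1024) = 3226 km³ of water.
Total added water ≈ 1.588×10^14 m³ over 3.49×10^14 m² → Δh = 0.455 m = 450 mm.

≈ 450 mm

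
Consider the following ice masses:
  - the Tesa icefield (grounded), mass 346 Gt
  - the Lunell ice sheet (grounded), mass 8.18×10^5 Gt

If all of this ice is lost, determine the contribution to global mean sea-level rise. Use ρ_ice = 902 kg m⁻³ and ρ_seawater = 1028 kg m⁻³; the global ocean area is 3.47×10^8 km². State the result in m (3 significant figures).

≈ 2.29 m

Tesa: 346 Gt = 3.460×10^14 kg; dividing by ρ_w = 1028 kg m⁻³ gives 3.366×10^11 m³ of water.
Lunell: 8.18×10^5 Gt = 8.180×10^17 kg; dividing by ρ_w = 1028 kg m⁻³ gives 7.957×10^14 m³ of water.
Total added water ≈ 7.961×10^14 m³ over 3.47×10^14 m² → Δh = 2.29 m.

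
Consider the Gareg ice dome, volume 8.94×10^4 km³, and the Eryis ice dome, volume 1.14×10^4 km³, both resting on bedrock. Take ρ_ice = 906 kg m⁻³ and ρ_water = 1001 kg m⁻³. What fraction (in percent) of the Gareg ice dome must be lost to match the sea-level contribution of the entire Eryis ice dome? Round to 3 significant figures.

Equal sea-level rise means equal mass of meltwater, i.e. equal mass of ice lost.
Ice mass of Eryis: 1.033×10^16 kg; ice mass of Gareg: 8.100×10^16 kg.
Fraction required = 1.033×10^16 / 8.100×10^16 = 0.128 → 12.8 %.

≈ 12.8 %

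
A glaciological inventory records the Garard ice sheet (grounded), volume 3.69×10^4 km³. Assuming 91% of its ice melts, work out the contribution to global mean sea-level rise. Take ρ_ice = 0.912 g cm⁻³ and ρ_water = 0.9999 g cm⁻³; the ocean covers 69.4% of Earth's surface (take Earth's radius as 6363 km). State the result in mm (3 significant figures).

≈ 86.7 mm

Garard: 0.91 × 3.69×10^4 km³ × (912/999.9) = 3.063×10^4 km³ of water.
Spread over 3.53×10^14 m² of ocean, Δh = 3.063×10^13 / 3.53×10^14 = 0.0867 m = 86.7 mm.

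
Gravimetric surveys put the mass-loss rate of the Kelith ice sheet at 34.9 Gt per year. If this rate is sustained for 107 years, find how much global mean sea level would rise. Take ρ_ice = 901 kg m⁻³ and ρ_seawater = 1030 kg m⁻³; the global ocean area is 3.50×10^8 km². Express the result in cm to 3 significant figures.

Total mass lost = 34.9 Gt/yr × 107 yr = 3734 Gt = 3.734×10^15 kg.
ρ_w = 1030 kg m⁻³, so water volume = 3.734×10^15 / 1030 = 3.626×10^12 m³.
Δh = 3.626×10^12 / 3.50×10^14 = 0.0104 m = 1.04 cm.

≈ 1.04 cm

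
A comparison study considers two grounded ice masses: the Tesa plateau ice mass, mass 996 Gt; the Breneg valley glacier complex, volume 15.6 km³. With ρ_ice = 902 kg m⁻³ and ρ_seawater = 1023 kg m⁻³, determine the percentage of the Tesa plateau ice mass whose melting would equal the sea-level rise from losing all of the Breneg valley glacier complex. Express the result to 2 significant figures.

Equal sea-level rise means equal mass of meltwater, i.e. equal mass of ice lost.
Ice mass of Breneg: 1.407×10^13 kg; ice mass of Tesa: 9.960×10^14 kg.
Fraction required = 1.407×10^13 / 9.960×10^14 = 0.0141 → 1.4 %.

≈ 1.4 %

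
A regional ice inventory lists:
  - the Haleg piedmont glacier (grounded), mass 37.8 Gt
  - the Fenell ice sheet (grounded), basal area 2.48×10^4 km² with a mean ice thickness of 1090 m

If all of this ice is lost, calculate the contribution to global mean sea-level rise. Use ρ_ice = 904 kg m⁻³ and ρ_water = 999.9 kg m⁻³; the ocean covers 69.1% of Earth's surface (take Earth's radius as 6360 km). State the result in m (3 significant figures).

Haleg: 37.8 Gt = 3.780×10^13 kg; dividing by ρ_w = 999.9 kg m⁻³ gives 3.780×10^10 m³ of water.
Fenell: ice volume = 2.48×10^4 km² × 1090 m = 2.703×10^4 km³; 2.703×10^4 × (904/999.9) = 2.444×10^4 km³ of water.
Total added water ≈ 2.448×10^13 m³ over 3.51×10^14 m² → Δh = 0.0697 m.

≈ 0.0697 m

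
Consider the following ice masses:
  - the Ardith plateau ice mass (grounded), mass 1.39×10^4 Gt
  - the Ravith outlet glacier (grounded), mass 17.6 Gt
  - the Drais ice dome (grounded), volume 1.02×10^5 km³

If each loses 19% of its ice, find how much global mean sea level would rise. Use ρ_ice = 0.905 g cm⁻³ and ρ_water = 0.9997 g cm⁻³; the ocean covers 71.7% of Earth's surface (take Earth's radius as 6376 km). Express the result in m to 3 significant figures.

Ardith: 0.19 × 1.39×10^4 Gt = 2.641×10^15 kg; dividing by ρ_w = 0.9997 g cm⁻³ = 999.7 kg m⁻³ gives 2.642×10^12 m³ of water.
Ravith: 0.19 × 17.6 Gt = 3.344×10^12 kg; dividing by ρ_w = 999.7 kg m⁻³ gives 3.345×10^9 m³ of water.
Drais: 0.19 × 1.02×10^5 km³ × (905/999.7) = 1.754×10^4 km³ of water.
Total added water ≈ 2.019×10^13 m³ over 3.66×10^14 m² → Δh = 0.0551 m.

≈ 0.0551 m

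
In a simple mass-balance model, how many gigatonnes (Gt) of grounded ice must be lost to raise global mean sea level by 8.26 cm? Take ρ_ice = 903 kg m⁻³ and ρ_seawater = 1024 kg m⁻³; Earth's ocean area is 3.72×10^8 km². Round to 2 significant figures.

≈ 3.1×10^4 Gt

Required water volume = Δh × A = 0.0826 m × 3.72×10^14 m² = 3.073×10^13 m³.
ρ_w = 1024 kg m⁻³, so the mass of water = 3.073×10^13 m³ × 1024 kg m⁻³ = 3.146×10^16 kg = 3.1×10^4 Gt (and the same mass of ice, by conservation).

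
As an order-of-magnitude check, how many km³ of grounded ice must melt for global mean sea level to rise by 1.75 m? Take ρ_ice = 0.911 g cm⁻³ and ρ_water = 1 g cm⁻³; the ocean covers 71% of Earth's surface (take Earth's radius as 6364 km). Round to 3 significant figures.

≈ 6.94×10^5 km³

Required water volume = Δh × A = 1.75 m × 3.61×10^14 m² = 6.324×10^14 m³ = 6.324×10^5 km³.
Ice volume = water volume × ρ_w/ρ_ice = 6.324×10^5 × 1000/911 = 6.94×10^5 km³.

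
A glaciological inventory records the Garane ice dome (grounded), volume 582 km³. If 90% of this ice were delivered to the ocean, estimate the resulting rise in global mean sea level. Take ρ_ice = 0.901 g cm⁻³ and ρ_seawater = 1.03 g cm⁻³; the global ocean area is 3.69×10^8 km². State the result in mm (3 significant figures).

Garane: 0.9 × 582 km³ × (901/1030) = 458.2 km³ of water.
Spread over 3.69×10^14 m² of ocean, Δh = 4.582×10^11 / 3.69×10^14 = 1.24×10^-3 m = 1.24 mm.

≈ 1.24 mm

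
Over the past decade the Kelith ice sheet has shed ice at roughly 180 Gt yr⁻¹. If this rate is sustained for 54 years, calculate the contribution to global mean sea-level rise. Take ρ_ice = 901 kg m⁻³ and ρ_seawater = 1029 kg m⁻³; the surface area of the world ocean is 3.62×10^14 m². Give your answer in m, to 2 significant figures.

Total mass lost = 180 Gt/yr × 54 yr = 9720 Gt = 9.720×10^15 kg.
ρ_w = 1029 kg m⁻³, so water volume = 9.720×10^15 / 1029 = 9.446×10^12 m³.
Δh = 9.446×10^12 / 3.62×10^14 = 0.0261 m.

≈ 0.026 m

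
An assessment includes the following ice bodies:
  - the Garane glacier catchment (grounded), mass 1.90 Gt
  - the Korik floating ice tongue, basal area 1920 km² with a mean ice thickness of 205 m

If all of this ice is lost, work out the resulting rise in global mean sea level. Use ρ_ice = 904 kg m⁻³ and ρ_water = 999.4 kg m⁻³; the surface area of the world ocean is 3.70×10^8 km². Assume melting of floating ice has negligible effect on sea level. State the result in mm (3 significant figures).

≈ 5.14×10^-3 mm

Garane: 1.90 Gt = 1.900×10^12 kg; dividing by ρ_w = 999.4 kg m⁻³ gives 1.901×10^9 m³ of water.
The Korik floating ice tongue is floating and already displaces its own weight of water, so its melt adds essentially nothing to sea level.
Total added water ≈ 1.901×10^9 m³ over 3.70×10^14 m² → Δh = 5.14×10^-6 m = 5.14×10^-3 mm.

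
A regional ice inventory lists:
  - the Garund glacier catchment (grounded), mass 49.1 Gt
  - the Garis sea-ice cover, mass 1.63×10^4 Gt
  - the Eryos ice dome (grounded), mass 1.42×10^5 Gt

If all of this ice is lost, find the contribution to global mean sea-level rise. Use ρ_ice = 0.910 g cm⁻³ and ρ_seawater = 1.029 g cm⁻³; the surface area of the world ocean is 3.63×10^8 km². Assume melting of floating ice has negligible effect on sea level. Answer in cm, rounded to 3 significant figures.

≈ 38.0 cm

Garund: 49.1 Gt = 4.910×10^13 kg; dividing by ρ_w = 1.029 g cm⁻³ = 1029 kg m⁻³ gives 4.772×10^10 m³ of water.
The Garis sea-ice cover is floating and already displaces its own weight of water, so its melt adds essentially nothing to sea level.
Eryos: 1.42×10^5 Gt = 1.420×10^17 kg; dividing by ρ_w = 1029 kg m⁻³ gives 1.380×10^14 m³ of water.
Total added water ≈ 1.380×10^14 m³ over 3.63×10^14 m² → Δh = 0.380 m = 38.0 cm.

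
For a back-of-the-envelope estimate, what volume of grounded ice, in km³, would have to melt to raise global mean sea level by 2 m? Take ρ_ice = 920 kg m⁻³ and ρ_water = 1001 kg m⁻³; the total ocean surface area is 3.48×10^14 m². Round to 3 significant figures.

Required water volume = Δh × A = 2 m × 3.48×10^14 m² = 6.960×10^14 m³ = 6.960×10^5 km³.
Ice volume = water volume × ρ_w/ρ_ice = 6.960×10^5 × 1001/920 = 7.57×10^5 km³.

≈ 7.57×10^5 km³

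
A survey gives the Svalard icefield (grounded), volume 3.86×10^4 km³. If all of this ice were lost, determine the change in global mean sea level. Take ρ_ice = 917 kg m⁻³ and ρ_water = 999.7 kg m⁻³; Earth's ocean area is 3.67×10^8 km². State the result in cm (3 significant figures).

≈ 9.65 cm

Svalard: 3.86×10^4 km³ × (917/999.7) = 3.541×10^4 km³ of water.
Spread over 3.67×10^14 m² of ocean, Δh = 3.541×10^13 / 3.67×10^14 = 0.0965 m = 9.65 cm.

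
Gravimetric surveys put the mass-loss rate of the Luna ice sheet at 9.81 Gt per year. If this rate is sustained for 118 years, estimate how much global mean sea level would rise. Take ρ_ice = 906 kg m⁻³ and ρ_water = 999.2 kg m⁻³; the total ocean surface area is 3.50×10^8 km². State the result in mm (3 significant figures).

≈ 3.31 mm

Total mass lost = 9.81 Gt/yr × 118 yr = 1158 Gt = 1.158×10^15 kg.
ρ_w = 999.2 kg m⁻³, so water volume = 1.158×10^15 / 999.2 = 1.159×10^12 m³.
Δh = 1.159×10^12 / 3.50×10^14 = 3.31×10^-3 m = 3.31 mm.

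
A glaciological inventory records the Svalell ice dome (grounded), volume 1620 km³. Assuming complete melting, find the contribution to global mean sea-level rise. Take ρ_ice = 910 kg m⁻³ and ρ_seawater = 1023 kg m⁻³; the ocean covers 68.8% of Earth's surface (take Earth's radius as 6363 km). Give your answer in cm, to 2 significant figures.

≈ 0.41 cm

Svalell: 1620 km³ × (910/1023) = 1441 km³ of water.
Spread over 3.50×10^14 m² of ocean, Δh = 1.441×10^12 / 3.50×10^14 = 4.12×10^-3 m = 0.41 cm.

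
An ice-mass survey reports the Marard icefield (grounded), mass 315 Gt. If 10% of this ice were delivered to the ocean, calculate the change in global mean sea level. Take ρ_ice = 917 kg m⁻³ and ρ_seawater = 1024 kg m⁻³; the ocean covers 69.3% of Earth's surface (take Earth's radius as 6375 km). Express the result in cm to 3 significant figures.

Marard: 0.1 × 315 Gt = 3.150×10^13 kg; dividing by ρ_w = 1024 kg m⁻³ gives 3.076×10^10 m³ of water.
Spread over 3.54×10^14 m² of ocean, Δh = 3.076×10^10 / 3.54×10^14 = 8.69×10^-5 m = 8.69×10^-3 cm.

≈ 8.69×10^-3 cm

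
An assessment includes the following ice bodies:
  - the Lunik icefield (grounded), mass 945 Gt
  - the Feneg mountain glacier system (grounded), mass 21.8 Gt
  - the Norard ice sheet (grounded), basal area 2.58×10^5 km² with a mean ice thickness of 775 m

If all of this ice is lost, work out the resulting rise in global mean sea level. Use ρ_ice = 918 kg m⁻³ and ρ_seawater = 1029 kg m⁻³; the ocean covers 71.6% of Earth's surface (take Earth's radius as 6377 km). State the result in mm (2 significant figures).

≈ 490 mm

Lunik: 945 Gt = 9.450×10^14 kg; dividing by ρ_w = 1029 kg m⁻³ gives 9.184×10^11 m³ of water.
Feneg: 21.8 Gt = 2.180×10^13 kg; dividing by ρ_w = 1029 kg m⁻³ gives 2.119×10^10 m³ of water.
Norard: ice volume = 2.58×10^5 km² × 775 m = 2.000×10^5 km³; 2.000×10^5 × (918/1029) = 1.784×10^5 km³ of water.
Total added water ≈ 1.793×10^14 m³ over 3.66×10^14 m² → Δh = 0.490 m = 490 mm.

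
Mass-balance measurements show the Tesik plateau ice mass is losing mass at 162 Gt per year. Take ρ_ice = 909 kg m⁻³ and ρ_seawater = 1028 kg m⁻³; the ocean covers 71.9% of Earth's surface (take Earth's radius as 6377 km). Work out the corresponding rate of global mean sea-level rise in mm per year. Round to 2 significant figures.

ρ_w = 1028 kg m⁻³. Annual water volume added = 162 Gt / ρ_w = 1.620×10^14 kg / 1028 kg m⁻³ = 1.576×10^11 m³.
Δh per year = 1.576×10^11 / 3.67×10^14 = 4.29×10^-4 m = 0.43 mm.

≈ 0.43 mm/yr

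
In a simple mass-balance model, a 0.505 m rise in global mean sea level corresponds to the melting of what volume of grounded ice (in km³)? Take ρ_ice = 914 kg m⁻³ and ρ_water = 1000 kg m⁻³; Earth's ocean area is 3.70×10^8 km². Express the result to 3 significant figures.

≈ 2.04×10^5 km³

Required water volume = Δh × A = 0.505 m × 3.70×10^14 m² = 1.868×10^14 m³ = 1.868×10^5 km³.
Ice volume = water volume × ρ_w/ρ_ice = 1.868×10^5 × 1000/914 = 2.04×10^5 km³.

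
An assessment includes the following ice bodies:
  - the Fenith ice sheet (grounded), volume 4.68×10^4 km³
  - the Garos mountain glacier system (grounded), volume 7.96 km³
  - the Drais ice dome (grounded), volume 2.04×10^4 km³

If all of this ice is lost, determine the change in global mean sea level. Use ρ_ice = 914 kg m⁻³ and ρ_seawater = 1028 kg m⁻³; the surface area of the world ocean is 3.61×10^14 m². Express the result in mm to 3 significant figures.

Fenith: 4.68×10^4 km³ × (914/1028) = 4.161×10^4 km³ of water.
Garos: 7.96 km³ × (914/1028) = 7.077 km³ of water.
Drais: 2.04×10^4 km³ × (914/1028) = 1.814×10^4 km³ of water.
Total added water ≈ 5.975×10^13 m³ over 3.61×10^14 m² → Δh = 0.166 m = 166 mm.

≈ 166 mm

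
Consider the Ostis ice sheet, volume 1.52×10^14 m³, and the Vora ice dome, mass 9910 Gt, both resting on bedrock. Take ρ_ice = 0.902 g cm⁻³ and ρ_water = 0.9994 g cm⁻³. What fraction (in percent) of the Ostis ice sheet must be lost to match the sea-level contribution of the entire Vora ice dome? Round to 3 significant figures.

≈ 7.23 %

Equal sea-level rise means equal mass of meltwater, i.e. equal mass of ice lost.
Ice mass of Vora: 9.910×10^15 kg; ice mass of Ostis: 1.371×10^17 kg.
Fraction required = 9.910×10^15 / 1.371×10^17 = 0.0723 → 7.23 %.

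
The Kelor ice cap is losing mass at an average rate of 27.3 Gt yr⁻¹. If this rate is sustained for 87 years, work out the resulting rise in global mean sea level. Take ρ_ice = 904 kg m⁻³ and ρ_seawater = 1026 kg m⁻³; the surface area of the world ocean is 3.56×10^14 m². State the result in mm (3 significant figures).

Total mass lost = 27.3 Gt/yr × 87 yr = 2375 Gt = 2.375×10^15 kg.
ρ_w = 1026 kg m⁻³, so water volume = 2.375×10^15 / 1026 = 2.315×10^12 m³.
Δh = 2.315×10^12 / 3.56×10^14 = 6.50×10^-3 m = 6.50 mm.

≈ 6.50 mm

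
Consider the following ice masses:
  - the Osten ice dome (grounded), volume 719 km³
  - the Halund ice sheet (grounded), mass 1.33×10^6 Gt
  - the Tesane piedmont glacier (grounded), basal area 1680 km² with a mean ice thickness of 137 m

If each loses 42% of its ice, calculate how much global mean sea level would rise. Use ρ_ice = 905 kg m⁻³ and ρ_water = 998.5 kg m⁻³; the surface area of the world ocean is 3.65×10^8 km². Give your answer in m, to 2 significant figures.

≈ 1.5 m

Osten: 0.42 × 719 km³ × (905/998.5) = 273.7 km³ of water.
Halund: 0.42 × 1.33×10^6 Gt = 5.586×10^17 kg; dividing by ρ_w = 998.5 kg m⁻³ gives 5.594×10^14 m³ of water.
Tesane: ice volume = 1680 km² × 137 m = 230.2 km³; 0.42 × 230.2 × (905/998.5) = 87.62 km³ of water.
Total added water ≈ 5.598×10^14 m³ over 3.65×10^14 m² → Δh = 1.53 m.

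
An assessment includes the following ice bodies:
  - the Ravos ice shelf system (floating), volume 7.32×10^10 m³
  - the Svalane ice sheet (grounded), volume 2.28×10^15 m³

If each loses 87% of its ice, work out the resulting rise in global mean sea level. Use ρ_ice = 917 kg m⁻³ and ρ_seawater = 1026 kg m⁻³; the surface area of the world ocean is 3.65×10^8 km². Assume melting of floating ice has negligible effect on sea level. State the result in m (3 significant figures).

≈ 4.86 m

The Ravos ice shelf system is floating and already displaces its own weight of water, so its melt adds essentially nothing to sea level.
Svalane: 0.87 × 2.28×10^15 m³ × (917/1026) = 1.773×10^15 m³ of water.
Total added water ≈ 1.773×10^15 m³ over 3.65×10^14 m² → Δh = 4.86 m.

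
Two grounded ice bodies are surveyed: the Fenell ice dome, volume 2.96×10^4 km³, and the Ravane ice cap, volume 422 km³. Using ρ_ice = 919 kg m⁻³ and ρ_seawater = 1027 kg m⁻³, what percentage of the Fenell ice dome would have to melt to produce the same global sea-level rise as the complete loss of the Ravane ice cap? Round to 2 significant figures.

≈ 1.4 %

Equal sea-level rise means equal mass of meltwater, i.e. equal mass of ice lost.
Ice mass of Ravane: 3.878×10^14 kg; ice mass of Fenell: 2.720×10^16 kg.
Fraction required = 3.878×10^14 / 2.720×10^16 = 0.0143 → 1.4 %.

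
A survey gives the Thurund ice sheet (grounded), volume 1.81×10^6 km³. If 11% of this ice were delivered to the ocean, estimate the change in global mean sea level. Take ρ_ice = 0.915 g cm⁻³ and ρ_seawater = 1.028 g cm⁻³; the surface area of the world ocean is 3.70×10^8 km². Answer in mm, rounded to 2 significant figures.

Thurund: 0.11 × 1.81×10^6 km³ × (915/1028) = 1.772×10^5 km³ of water.
Spread over 3.70×10^14 m² of ocean, Δh = 1.772×10^14 / 3.70×10^14 = 0.479 m = 480 mm.

≈ 480 mm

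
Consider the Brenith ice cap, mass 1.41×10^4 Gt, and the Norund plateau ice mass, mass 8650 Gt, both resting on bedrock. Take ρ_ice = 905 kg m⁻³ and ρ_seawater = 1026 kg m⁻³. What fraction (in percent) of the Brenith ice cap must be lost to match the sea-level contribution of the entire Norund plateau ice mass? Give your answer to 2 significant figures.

Equal sea-level rise means equal mass of meltwater, i.e. equal mass of ice lost.
Ice mass of Norund: 8.650×10^15 kg; ice mass of Brenith: 1.410×10^16 kg.
Fraction required = 8.650×10^15 / 1.410×10^16 = 0.613 → 61 %.

≈ 61 %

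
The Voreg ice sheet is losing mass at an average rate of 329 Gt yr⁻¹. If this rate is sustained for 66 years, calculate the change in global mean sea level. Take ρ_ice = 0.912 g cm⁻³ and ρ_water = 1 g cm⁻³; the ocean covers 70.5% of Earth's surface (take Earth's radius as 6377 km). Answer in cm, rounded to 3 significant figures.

≈ 6.03 cm

Total mass lost = 329 Gt/yr × 66 yr = 2.171×10^4 Gt = 2.171×10^16 kg.
ρ_w = 1 g cm⁻³ = 1000 kg m⁻³, so water volume = 2.171×10^16 / 1000 = 2.171×10^13 m³.
Δh = 2.171×10^13 / 3.60×10^14 = 0.0603 m = 6.03 cm.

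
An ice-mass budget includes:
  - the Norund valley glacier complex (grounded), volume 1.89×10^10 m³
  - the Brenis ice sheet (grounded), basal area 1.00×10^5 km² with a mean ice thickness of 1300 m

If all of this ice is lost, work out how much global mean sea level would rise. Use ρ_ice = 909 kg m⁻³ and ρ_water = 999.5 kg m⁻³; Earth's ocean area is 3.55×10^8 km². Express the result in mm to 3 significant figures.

Norund: 1.89×10^10 m³ × (909/999.5) = 1.719×10^10 m³ of water.
Brenis: ice volume = 1.00×10^5 km² × 1300 m = 1.300×10^5 km³; 1.300×10^5 × (909/999.5) = 1.182×10^5 km³ of water.
Total added water ≈ 1.182×10^14 m³ over 3.55×10^14 m² → Δh = 0.333 m = 333 mm.

≈ 333 mm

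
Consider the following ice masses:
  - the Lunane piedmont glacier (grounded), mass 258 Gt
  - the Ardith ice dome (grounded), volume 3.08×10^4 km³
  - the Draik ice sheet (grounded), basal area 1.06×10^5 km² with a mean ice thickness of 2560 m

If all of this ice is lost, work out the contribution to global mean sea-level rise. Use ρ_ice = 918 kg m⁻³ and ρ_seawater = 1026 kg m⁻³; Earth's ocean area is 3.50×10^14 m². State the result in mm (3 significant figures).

Lunane: 258 Gt = 2.580×10^14 kg; dividing by ρ_w = 1026 kg m⁻³ gives 2.515×10^11 m³ of water.
Ardith: 3.08×10^4 km³ × (918/1026) = 2.756×10^4 km³ of water.
Draik: ice volume = 1.06×10^5 km² × 2560 m = 2.714×10^5 km³; 2.714×10^5 × (918/1026) = 2.428×10^5 km³ of water.
Total added water ≈ 2.706×10^14 m³ over 3.50×10^14 m² → Δh = 0.773 m = 773 mm.

≈ 773 mm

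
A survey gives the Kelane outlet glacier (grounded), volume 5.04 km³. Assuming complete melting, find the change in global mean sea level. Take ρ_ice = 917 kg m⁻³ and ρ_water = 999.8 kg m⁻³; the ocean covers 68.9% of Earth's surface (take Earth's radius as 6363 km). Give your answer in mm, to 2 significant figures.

≈ 0.013 mm

Kelane: 5.04 km³ × (917/999.8) = 4.623 km³ of water.
Spread over 3.51×10^14 m² of ocean, Δh = 4.623×10^9 / 3.51×10^14 = 1.32×10^-5 m = 0.013 mm.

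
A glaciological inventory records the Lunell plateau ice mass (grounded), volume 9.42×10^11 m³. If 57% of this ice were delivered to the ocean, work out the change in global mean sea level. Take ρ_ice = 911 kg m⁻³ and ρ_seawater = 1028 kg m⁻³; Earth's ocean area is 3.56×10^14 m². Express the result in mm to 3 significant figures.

≈ 1.34 mm

Lunell: 0.57 × 9.42×10^11 m³ × (911/1028) = 4.758×10^11 m³ of water.
Spread over 3.56×10^14 m² of ocean, Δh = 4.758×10^11 / 3.56×10^14 = 1.34×10^-3 m = 1.34 mm.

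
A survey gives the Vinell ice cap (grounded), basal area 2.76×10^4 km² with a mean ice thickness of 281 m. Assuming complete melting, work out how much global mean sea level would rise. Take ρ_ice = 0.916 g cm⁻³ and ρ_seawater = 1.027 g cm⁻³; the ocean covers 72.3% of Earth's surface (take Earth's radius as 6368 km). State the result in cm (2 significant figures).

Vinell: ice volume = 2.76×10^4 km² × 281 m = 7756 km³; 7756 × (916/1027) = 6917 km³ of water.
Spread over 3.68×10^14 m² of ocean, Δh = 6.917×10^12 / 3.68×10^14 = 0.0188 m = 1.9 cm.

≈ 1.9 cm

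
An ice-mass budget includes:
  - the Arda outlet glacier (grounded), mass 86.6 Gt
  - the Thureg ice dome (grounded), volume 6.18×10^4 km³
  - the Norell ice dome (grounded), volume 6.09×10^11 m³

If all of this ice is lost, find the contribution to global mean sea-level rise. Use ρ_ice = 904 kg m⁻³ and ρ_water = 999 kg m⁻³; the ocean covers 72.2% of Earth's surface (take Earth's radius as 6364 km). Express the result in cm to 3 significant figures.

≈ 15.4 cm

Arda: 86.6 Gt = 8.660×10^13 kg; dividing by ρ_w = 999 kg m⁻³ gives 8.669×10^10 m³ of water.
Thureg: 6.18×10^4 km³ × (904/999) = 5.592×10^4 km³ of water.
Norell: 6.09×10^11 m³ × (904/999) = 5.511×10^11 m³ of water.
Total added water ≈ 5.656×10^13 m³ over 3.67×10^14 m² → Δh = 0.154 m = 15.4 cm.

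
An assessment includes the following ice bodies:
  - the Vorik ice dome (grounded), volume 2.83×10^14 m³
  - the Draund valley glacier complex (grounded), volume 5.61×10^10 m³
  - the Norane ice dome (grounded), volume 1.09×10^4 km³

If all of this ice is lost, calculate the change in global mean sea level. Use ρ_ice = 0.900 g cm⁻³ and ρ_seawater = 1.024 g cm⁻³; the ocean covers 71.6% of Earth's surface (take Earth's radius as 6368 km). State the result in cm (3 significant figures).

≈ 70.8 cm

Vorik: 2.83×10^14 m³ × (900/1024) = 2.487×10^14 m³ of water.
Draund: 5.61×10^10 m³ × (900/1024) = 4.931×10^10 m³ of water.
Norane: 1.09×10^4 km³ × (900/1024) = 9580 km³ of water.
Total added water ≈ 2.584×10^14 m³ over 3.65×10^14 m² → Δh = 0.708 m = 70.8 cm.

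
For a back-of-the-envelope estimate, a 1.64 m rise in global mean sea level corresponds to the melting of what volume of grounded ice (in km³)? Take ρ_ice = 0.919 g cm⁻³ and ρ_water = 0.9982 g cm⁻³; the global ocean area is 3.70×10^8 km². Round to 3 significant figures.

Required water volume = Δh × A = 1.64 m × 3.70×10^14 m² = 6.068×10^14 m³ = 6.068×10^5 km³.
Ice volume = water volume × ρ_w/ρ_ice = 6.068×10^5 × 998.2/919 = 6.59×10^5 km³.

≈ 6.59×10^5 km³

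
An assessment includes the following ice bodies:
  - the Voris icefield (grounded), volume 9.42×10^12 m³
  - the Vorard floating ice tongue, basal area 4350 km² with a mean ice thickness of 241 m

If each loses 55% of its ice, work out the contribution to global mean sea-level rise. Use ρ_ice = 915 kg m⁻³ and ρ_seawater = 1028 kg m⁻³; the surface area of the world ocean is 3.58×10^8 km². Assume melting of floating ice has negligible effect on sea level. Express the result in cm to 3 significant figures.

≈ 1.29 cm

Voris: 0.55 × 9.42×10^12 m³ × (915/1028) = 4.611×10^12 m³ of water.
The Vorard floating ice tongue is floating and already displaces its own weight of water, so its melt adds essentially nothing to sea level.
Total added water ≈ 4.611×10^12 m³ over 3.58×10^14 m² → Δh = 0.0129 m = 1.29 cm.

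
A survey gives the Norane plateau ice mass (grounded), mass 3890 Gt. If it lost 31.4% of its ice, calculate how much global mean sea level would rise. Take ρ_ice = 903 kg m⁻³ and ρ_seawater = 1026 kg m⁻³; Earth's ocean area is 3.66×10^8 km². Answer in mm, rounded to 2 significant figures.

≈ 3.3 mm

Norane: 0.314 × 3890 Gt = 1.221×10^15 kg; dividing by ρ_w = 1026 kg m⁻³ gives 1.191×10^12 m³ of water.
Spread over 3.66×10^14 m² of ocean, Δh = 1.191×10^12 / 3.66×10^14 = 3.25×10^-3 m = 3.3 mm.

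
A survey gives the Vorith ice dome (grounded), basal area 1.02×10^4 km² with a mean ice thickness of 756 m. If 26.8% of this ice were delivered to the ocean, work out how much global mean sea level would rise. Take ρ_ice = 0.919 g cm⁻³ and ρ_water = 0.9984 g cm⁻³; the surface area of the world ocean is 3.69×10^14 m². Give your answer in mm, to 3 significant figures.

≈ 5.16 mm

Vorith: ice volume = 1.02×10^4 km² × 756 m = 7711 km³; 0.268 × 7711 × (919/998.4) = 1902 km³ of water.
Spread over 3.69×10^14 m² of ocean, Δh = 1.902×10^12 / 3.69×10^14 = 5.16×10^-3 m = 5.16 mm.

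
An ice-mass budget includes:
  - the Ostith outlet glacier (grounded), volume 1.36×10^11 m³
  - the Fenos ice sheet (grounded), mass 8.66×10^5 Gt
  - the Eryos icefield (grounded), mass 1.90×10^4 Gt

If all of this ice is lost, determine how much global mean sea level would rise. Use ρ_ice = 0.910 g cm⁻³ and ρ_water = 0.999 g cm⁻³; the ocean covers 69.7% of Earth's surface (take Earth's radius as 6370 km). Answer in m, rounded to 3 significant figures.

Ostith: 1.36×10^11 m³ × (910/999) = 1.239×10^11 m³ of water.
Fenos: 8.66×10^5 Gt = 8.660×10^17 kg; dividing by ρ_w = 0.999 g cm⁻³ = 999 kg m⁻³ gives 8.669×10^14 m³ of water.
Eryos: 1.90×10^4 Gt = 1.900×10^16 kg; dividing by ρ_w = 999 kg m⁻³ gives 1.902×10^13 m³ of water.
Total added water ≈ 8.860×10^14 m³ over 3.55×10^14 m² → Δh = 2.49 m.

≈ 2.49 m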